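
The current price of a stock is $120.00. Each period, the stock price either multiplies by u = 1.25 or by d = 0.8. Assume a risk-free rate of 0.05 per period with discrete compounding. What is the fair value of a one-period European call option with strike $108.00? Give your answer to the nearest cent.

$22.22

Risk-neutral probability p = (1 + 0.05 − 0.8)/(1.25 − 0.8) = 0.2500/0.4500 = 0.5556
Terminal stock prices: S_u = 150, S_d = 96
Terminal payoffs (S − K): max(42, 0) = 42, max(-12, 0) = 0
Node 0 (S = 120): V_0 = 1/1.05·[0.5556·42.0000 + 0.4444·0.0000] = 22.2222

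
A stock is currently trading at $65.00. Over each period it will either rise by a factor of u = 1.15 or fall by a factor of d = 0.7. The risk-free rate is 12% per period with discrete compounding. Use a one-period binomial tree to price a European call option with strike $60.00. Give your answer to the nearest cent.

$12.29

Risk-neutral probability p = (1 + 0.12 − 0.7)/(1.15 − 0.7) = 0.4200/0.4500 = 0.9333
Terminal stock prices: S_u = 74.75, S_d = 45.5
Terminal payoffs (S − K): max(14.75, 0) = 14.75, max(-14.5, 0) = 0
Node 0 (S = 65): V_0 = 1/1.12·[0.9333·14.7500 + 0.0667·0.0000] = 12.2917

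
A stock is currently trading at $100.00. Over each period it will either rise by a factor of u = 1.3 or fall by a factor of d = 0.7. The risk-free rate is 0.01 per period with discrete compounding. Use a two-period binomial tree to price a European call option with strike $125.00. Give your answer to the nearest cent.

Risk-neutral probability p = (1 + 0.01 − 0.7)/(1.3 − 0.7) = 0.3100/0.6000 = 0.5167
Terminal stock prices: S_uu = 169, S_ud = 91, S_dd = 49
Terminal payoffs (S − K): max(44, 0) = 44, max(-34, 0) = 0, max(-76, 0) = 0
Node u (S = 130): V_u = 1/1.01·[0.5167·44.0000 + 0.4833·0.0000] = 22.5083
Node d (S = 70): V_d = 1/1.01·[0.5167·0.0000 + 0.4833·0.0000] = 0.0000
Node 0 (S = 100): V_0 = 1/1.01·[0.5167·22.5083 + 0.4833·0.0000] = 11.5141

$11.51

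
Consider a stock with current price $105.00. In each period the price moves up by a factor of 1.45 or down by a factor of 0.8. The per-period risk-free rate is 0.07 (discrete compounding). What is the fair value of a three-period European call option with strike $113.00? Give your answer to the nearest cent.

$27.83

Risk-neutral probability p = (1 + 0.07 − 0.8)/(1.45 − 0.8) = 0.2700/0.6500 = 0.4154
Terminal stock prices: S_uuu = 320.1, S_uud = 176.6, S_udd = 97.44, S_ddd = 53.76
Terminal payoffs (S − K): max(207.1, 0) = 207.1, max(63.61, 0) = 63.61, max(-15.56, 0) = 0, max(-59.24, 0) = 0
Node uu (S = 220.8): V_uu = 1/1.07·[0.4154·207.1056 + 0.5846·63.6100] = 115.1550
Node ud (S = 121.8): V_ud = 1/1.07·[0.4154·63.6100 + 0.5846·0.0000] = 24.6940
Node dd (S = 67.2): V_dd = 1/1.07·[0.4154·0.0000 + 0.5846·0.0000] = 0.0000
Node u (S = 152.2): V_u = 1/1.07·[0.4154·115.1550 + 0.5846·24.6940] = 58.1964
Node d (S = 84): V_d = 1/1.07·[0.4154·24.6940 + 0.5846·0.0000] = 9.5865
Node 0 (S = 105): V_0 = 1/1.07·[0.4154·58.1964 + 0.5846·9.5865] = 27.8302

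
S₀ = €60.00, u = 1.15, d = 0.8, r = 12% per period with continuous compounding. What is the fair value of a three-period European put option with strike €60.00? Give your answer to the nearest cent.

Risk-neutral probability p = (e^0.12 − 0.8)/(1.15 − 0.8) = 0.3275/0.3500 = 0.9357
Terminal stock prices: S_uuu = 91.25, S_uud = 63.48, S_udd = 44.16, S_ddd = 30.72
Terminal payoffs (K − S): max(-31.25, 0) = 0, max(-3.48, 0) = 0, max(15.84, 0) = 15.84, max(29.28, 0) = 29.28
Node uu (S = 79.35): V_uu = e^(−0.12)·[0.9357·0.0000 + 0.0643·0.0000] = 0.0000
Node ud (S = 55.2): V_ud = e^(−0.12)·[0.9357·0.0000 + 0.0643·15.8400] = 0.9033
Node dd (S = 38.4): V_dd = e^(−0.12)·[0.9357·15.8400 + 0.0643·29.2800] = 14.8152
Node u (S = 69): V_u = e^(−0.12)·[0.9357·0.0000 + 0.0643·0.9033] = 0.0515
Node d (S = 48): V_d = e^(−0.12)·[0.9357·0.9033 + 0.0643·14.8152] = 1.5944
Node 0 (S = 60): V_0 = e^(−0.12)·[0.9357·0.0515 + 0.0643·1.5944] = 0.1337

€0.13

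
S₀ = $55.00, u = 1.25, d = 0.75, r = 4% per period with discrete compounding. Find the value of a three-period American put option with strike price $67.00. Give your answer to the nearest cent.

Risk-neutral probability p = (1 + 0.04 − 0.75)/(1.25 − 0.75) = 0.2900/0.5000 = 0.5800
Terminal stock prices: S_uuu = 107.4, S_uud = 64.45, S_udd = 38.67, S_ddd = 23.2
Terminal payoffs (K − S): max(-40.42, 0) = 0, max(2.547, 0) = 2.547, max(28.33, 0) = 28.33, max(43.8, 0) = 43.8
Node uu (S = 85.94): continuation = 1/1.04·[0.5800·0.0000 + 0.4200·2.5469] = 1.0285; exercise value = 0.0000 ≤ continuation, so V_uu = 1.0285
Node ud (S = 51.56): continuation = 1/1.04·[0.5800·2.5469 + 0.4200·28.3281] = 12.8606; exercise value = 15.4375 > continuation, so V_ud = 15.4375 (exercise)
Node dd (S = 30.94): continuation = 1/1.04·[0.5800·28.3281 + 0.4200·43.7969] = 33.4856; exercise value = 36.0625 > continuation, so V_dd = 36.0625 (exercise)
Node u (S = 68.75): continuation = 1/1.04·[0.5800·1.0285 + 0.4200·15.4375] = 6.8080; exercise value = 0.0000 ≤ continuation, so V_u = 6.8080
Node d (S = 41.25): continuation = 1/1.04·[0.5800·15.4375 + 0.4200·36.0625] = 23.1731; exercise value = 25.7500 > continuation, so V_d = 25.7500 (exercise)
Node 0 (S = 55): continuation = 1/1.04·[0.5800·6.8080 + 0.4200·25.7500] = 14.1958; exercise value = 12.0000 ≤ continuation, so V_0 = 14.1958

$14.20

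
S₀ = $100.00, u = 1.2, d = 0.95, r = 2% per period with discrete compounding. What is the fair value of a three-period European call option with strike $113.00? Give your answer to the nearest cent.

Risk-neutral probability p = (1 + 0.02 − 0.95)/(1.2 − 0.95) = 0.0700/0.2500 = 0.2800
Terminal stock prices: S_uuu = 172.8, S_uud = 136.8, S_udd = 108.3, S_ddd = 85.74
Terminal payoffs (S − K): max(59.8, 0) = 59.8, max(23.8, 0) = 23.8, max(-4.7, 0) = 0, max(-27.26, 0) = 0
Node uu (S = 144): V_uu = 1/1.02·[0.2800·59.8000 + 0.7200·23.8000] = 33.2157
Node ud (S = 114): V_ud = 1/1.02·[0.2800·23.8000 + 0.7200·0.0000] = 6.5333
Node dd (S = 90.25): V_dd = 1/1.02·[0.2800·0.0000 + 0.7200·0.0000] = 0.0000
Node u (S = 120): V_u = 1/1.02·[0.2800·33.2157 + 0.7200·6.5333] = 13.7298
Node d (S = 95): V_d = 1/1.02·[0.2800·6.5333 + 0.7200·0.0000] = 1.7935
Node 0 (S = 100): V_0 = 1/1.02·[0.2800·13.7298 + 0.7200·1.7935] = 5.0349

$5.03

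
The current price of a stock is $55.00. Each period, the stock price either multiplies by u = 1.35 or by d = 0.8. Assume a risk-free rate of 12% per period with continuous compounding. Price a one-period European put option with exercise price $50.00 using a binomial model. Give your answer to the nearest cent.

Risk-neutral probability p = (e^0.12 − 0.8)/(1.35 − 0.8) = 0.3275/0.5500 = 0.5954
Terminal stock prices: S_u = 74.25, S_d = 44
Terminal payoffs (K − S): max(-24.25, 0) = 0, max(6, 0) = 6
Node 0 (S = 55): V_0 = e^(−0.12)·[0.5954·0.0000 + 0.4046·6.0000] = 2.1528

$2.15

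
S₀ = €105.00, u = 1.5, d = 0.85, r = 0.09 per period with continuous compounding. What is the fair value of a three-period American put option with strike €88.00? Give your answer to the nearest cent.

Risk-neutral probability p = (e^0.09 − 0.85)/(1.5 − 0.85) = 0.2442/0.6500 = 0.3757
Terminal stock prices: S_uuu = 354.4, S_uud = 200.8, S_udd = 113.8, S_ddd = 64.48
Terminal payoffs (K − S): max(-266.4, 0) = 0, max(-112.8, 0) = 0, max(-25.79, 0) = 0, max(23.52, 0) = 23.52
Node uu (S = 236.2): continuation = e^(−0.09)·[0.3757·0.0000 + 0.6243·0.0000] = 0.0000; exercise value = 0.0000 ≤ continuation, so V_uu = 0.0000
Node ud (S = 133.9): continuation = e^(−0.09)·[0.3757·0.0000 + 0.6243·0.0000] = 0.0000; exercise value = 0.0000 ≤ continuation, so V_ud = 0.0000
Node dd (S = 75.86): continuation = e^(−0.09)·[0.3757·0.0000 + 0.6243·23.5169] = 13.4190; exercise value = 12.1375 ≤ continuation, so V_dd = 13.4190
Node u (S = 157.5): continuation = e^(−0.09)·[0.3757·0.0000 + 0.6243·0.0000] = 0.0000; exercise value = 0.0000 ≤ continuation, so V_u = 0.0000
Node d (S = 89.25): continuation = e^(−0.09)·[0.3757·0.0000 + 0.6243·13.4190] = 7.6570; exercise value = 0.0000 ≤ continuation, so V_d = 7.6570
Node 0 (S = 105): continuation = e^(−0.09)·[0.3757·0.0000 + 0.6243·7.6570] = 4.3692; exercise value = 0.0000 ≤ continuation, so V_0 = 4.3692

€4.37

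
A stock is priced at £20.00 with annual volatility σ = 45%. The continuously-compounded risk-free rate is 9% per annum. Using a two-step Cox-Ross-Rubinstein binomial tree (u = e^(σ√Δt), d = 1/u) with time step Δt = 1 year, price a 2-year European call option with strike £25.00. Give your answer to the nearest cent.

CRR parameters: u = e^(σ√Δt) = e^(0.45·√1) = 1.5683, d = 1/u = 0.6376
Per-period rate: rΔt = 0.09·1 = 0.09, so R = e^0.09 = 1.0942
Risk-neutral probability p = (e^0.09 − 0.6376)/(1.5683 − 0.6376) = 0.4565/0.9307 = 0.4905
Terminal stock prices: S_uu = 49.19, S_ud = 20, S_dd = 8.131
Terminal payoffs (S − K): max(24.19, 0) = 24.19, max(-5, 0) = 0, max(-16.87, 0) = 0
Node u (S = 31.37): V_u = e^(−0.09)·[0.4905·24.1921 + 0.5095·0.0000] = 10.8460
Node d (S = 12.75): V_d = e^(−0.09)·[0.4905·0.0000 + 0.5095·0.0000] = 0.0000
Node 0 (S = 20): V_0 = e^(−0.09)·[0.4905·10.8460 + 0.5095·0.0000] = 4.8626

£4.86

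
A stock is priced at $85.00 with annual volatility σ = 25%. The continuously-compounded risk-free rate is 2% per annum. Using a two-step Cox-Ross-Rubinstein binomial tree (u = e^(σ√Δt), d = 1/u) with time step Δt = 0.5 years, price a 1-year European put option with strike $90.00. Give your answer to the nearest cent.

CRR parameters: u = e^(σ√Δt) = e^(0.25·√0.5) = 1.1934, d = 1/u = 0.8380
Per-period rate: rΔt = 0.02·0.5 = 0.01, so R = e^0.01 = 1.0101
Risk-neutral probability p = (e^0.01 − 0.8380)/(1.1934 − 0.8380) = 0.1721/0.3554 = 0.4842
Terminal stock prices: S_uu = 121.1, S_ud = 85, S_dd = 59.69
Terminal payoffs (K − S): max(-31.05, 0) = 0, max(5, 0) = 5, max(30.31, 0) = 30.31
Node u (S = 101.4): V_u = e^(−0.01)·[0.4842·0.0000 + 0.5158·5.0000] = 2.5533
Node d (S = 71.23): V_d = e^(−0.01)·[0.4842·5.0000 + 0.5158·30.3140] = 17.8773
Node 0 (S = 85): V_0 = e^(−0.01)·[0.4842·2.5533 + 0.5158·17.8773] = 10.3534

$10.35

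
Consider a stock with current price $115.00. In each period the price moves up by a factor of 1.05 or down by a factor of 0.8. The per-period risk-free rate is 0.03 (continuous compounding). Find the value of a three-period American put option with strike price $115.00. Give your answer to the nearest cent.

$3.82

Risk-neutral probability p = (e^0.03 − 0.8)/(1.05 − 0.8) = 0.2305/0.2500 = 0.9218
Terminal stock prices: S_uuu = 133.1, S_uud = 101.4, S_udd = 77.28, S_ddd = 58.88
Terminal payoffs (K − S): max(-18.13, 0) = 0, max(13.57, 0) = 13.57, max(37.72, 0) = 37.72, max(56.12, 0) = 56.12
Node uu (S = 126.8): continuation = e^(−0.03)·[0.9218·0.0000 + 0.0782·13.5700] = 1.0296; exercise value = 0.0000 ≤ continuation, so V_uu = 1.0296
Node ud (S = 96.6): continuation = e^(−0.03)·[0.9218·13.5700 + 0.0782·37.7200] = 15.0012; exercise value = 18.4000 > continuation, so V_ud = 18.4000 (exercise)
Node dd (S = 73.6): continuation = e^(−0.03)·[0.9218·37.7200 + 0.0782·56.1200] = 38.0012; exercise value = 41.4000 > continuation, so V_dd = 41.4000 (exercise)
Node u (S = 120.8): continuation = e^(−0.03)·[0.9218·1.0296 + 0.0782·18.4000] = 2.3171; exercise value = 0.0000 ≤ continuation, so V_u = 2.3171
Node d (S = 92): continuation = e^(−0.03)·[0.9218·18.4000 + 0.0782·41.4000] = 19.6012; exercise value = 23.0000 > continuation, so V_d = 23.0000 (exercise)
Node 0 (S = 115): continuation = e^(−0.03)·[0.9218·2.3171 + 0.0782·23.0000] = 3.8178; exercise value = 0.0000 ≤ continuation, so V_0 = 3.8178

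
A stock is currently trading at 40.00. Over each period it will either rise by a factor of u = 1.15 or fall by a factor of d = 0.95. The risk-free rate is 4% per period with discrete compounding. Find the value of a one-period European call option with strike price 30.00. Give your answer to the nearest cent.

Risk-neutral probability p = (1 + 0.04 − 0.95)/(1.15 − 0.95) = 0.0900/0.2000 = 0.4500
Terminal stock prices: S_u = 46, S_d = 38
Terminal payoffs (S − K): max(16, 0) = 16, max(8, 0) = 8
Node 0 (S = 40): V_0 = 1/1.04·[0.4500·16.0000 + 0.5500·8.0000] = 11.1538

11.15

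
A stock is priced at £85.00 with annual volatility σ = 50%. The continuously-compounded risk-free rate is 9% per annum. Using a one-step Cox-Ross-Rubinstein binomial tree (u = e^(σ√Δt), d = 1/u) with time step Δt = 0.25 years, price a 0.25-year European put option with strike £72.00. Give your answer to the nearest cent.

£2.93

CRR parameters: u = e^(σ√Δt) = e^(0.5·√0.25) = 1.2840, d = 1/u = 0.7788
Per-period rate: rΔt = 0.09·0.25 = 0.0225, so R = e^0.0225 = 1.0228
Risk-neutral probability p = (e^0.0225 − 0.7788)/(1.2840 − 0.7788) = 0.2440/0.5052 = 0.4829
Terminal stock prices: S_u = 109.1, S_d = 66.2
Terminal payoffs (K − S): max(-37.14, 0) = 0, max(5.802, 0) = 5.802
Node 0 (S = 85): V_0 = e^(−0.0225)·[0.4829·0.0000 + 0.5171·5.8019] = 2.9336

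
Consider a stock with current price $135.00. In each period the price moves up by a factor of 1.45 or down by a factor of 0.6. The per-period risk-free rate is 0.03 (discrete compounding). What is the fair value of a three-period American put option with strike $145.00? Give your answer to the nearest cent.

Risk-neutral probability p = (1 + 0.03 − 0.6)/(1.45 − 0.6) = 0.4300/0.8500 = 0.5059
Terminal stock prices: S_uuu = 411.6, S_uud = 170.3, S_udd = 70.47, S_ddd = 29.16
Terminal payoffs (K − S): max(-266.6, 0) = 0, max(-25.3, 0) = 0, max(74.53, 0) = 74.53, max(115.8, 0) = 115.8
Node uu (S = 283.8): continuation = 1/1.03·[0.5059·0.0000 + 0.4941·0.0000] = 0.0000; exercise value = 0.0000 ≤ continuation, so V_uu = 0.0000
Node ud (S = 117.4): continuation = 1/1.03·[0.5059·0.0000 + 0.4941·74.5300] = 35.7540; exercise value = 27.5500 ≤ continuation, so V_ud = 35.7540
Node dd (S = 48.6): continuation = 1/1.03·[0.5059·74.5300 + 0.4941·115.8400] = 92.1767; exercise value = 96.4000 > continuation, so V_dd = 96.4000 (exercise)
Node u (S = 195.8): continuation = 1/1.03·[0.5059·0.0000 + 0.4941·35.7540] = 17.1521; exercise value = 0.0000 ≤ continuation, so V_u = 17.1521
Node d (S = 81): continuation = 1/1.03·[0.5059·35.7540 + 0.4941·96.4000] = 63.8061; exercise value = 64.0000 > continuation, so V_d = 64.0000 (exercise)
Node 0 (S = 135): continuation = 1/1.03·[0.5059·17.1521 + 0.4941·64.0000] = 39.1267; exercise value = 10.0000 ≤ continuation, so V_0 = 39.1267

$39.13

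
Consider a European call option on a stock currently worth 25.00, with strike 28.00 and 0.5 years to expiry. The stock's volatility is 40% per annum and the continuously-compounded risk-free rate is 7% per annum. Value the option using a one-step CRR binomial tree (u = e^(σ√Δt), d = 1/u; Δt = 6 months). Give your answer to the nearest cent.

CRR parameters: u = e^(σ√Δt) = e^(0.4·√0.5) = 1.3269, d = 1/u = 0.7536
Per-period rate: rΔt = 0.07·0.5 = 0.035, so R = e^0.035 = 1.0356
Risk-neutral probability p = (e^0.035 − 0.7536)/(1.3269 − 0.7536) = 0.2820/0.5733 = 0.4919
Terminal stock prices: S_u = 33.17, S_d = 18.84
Terminal payoffs (S − K): max(5.172, 0) = 5.172, max(-9.159, 0) = 0
Node 0 (S = 25): V_0 = e^(−0.035)·[0.4919·5.1724 + 0.5081·0.0000] = 2.4568

2.46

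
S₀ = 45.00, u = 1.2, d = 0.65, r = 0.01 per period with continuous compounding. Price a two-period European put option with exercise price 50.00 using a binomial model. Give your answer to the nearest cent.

10.23

Risk-neutral probability p = (e^0.01 − 0.65)/(1.2 − 0.65) = 0.3601/0.5500 = 0.6546
Terminal stock prices: S_uu = 64.8, S_ud = 35.1, S_dd = 19.01
Terminal payoffs (K − S): max(-14.8, 0) = 0, max(14.9, 0) = 14.9, max(30.99, 0) = 30.99
Node u (S = 54): V_u = e^(−0.01)·[0.6546·0.0000 + 0.3454·14.9000] = 5.0947
Node d (S = 29.25): V_d = e^(−0.01)·[0.6546·14.9000 + 0.3454·30.9875] = 20.2525
Node 0 (S = 45): V_0 = e^(−0.01)·[0.6546·5.0947 + 0.3454·20.2525] = 10.2269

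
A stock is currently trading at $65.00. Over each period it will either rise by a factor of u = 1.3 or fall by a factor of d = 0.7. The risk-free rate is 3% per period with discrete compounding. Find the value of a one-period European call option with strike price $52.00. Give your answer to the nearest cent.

Risk-neutral probability p = (1 + 0.03 − 0.7)/(1.3 − 0.7) = 0.3300/0.6000 = 0.5500
Terminal stock prices: S_u = 84.5, S_d = 45.5
Terminal payoffs (S − K): max(32.5, 0) = 32.5, max(-6.5, 0) = 0
Node 0 (S = 65): V_0 = 1/1.03·[0.5500·32.5000 + 0.4500·0.0000] = 17.3544

$17.35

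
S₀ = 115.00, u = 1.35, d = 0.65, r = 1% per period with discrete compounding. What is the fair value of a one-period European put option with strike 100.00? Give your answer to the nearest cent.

Risk-neutral probability p = (1 + 0.01 − 0.65)/(1.35 − 0.65) = 0.3600/0.7000 = 0.5143
Terminal stock prices: S_u = 155.2, S_d = 74.75
Terminal payoffs (K − S): max(-55.25, 0) = 0, max(25.25, 0) = 25.25
Node 0 (S = 115): V_0 = 1/1.01·[0.5143·0.0000 + 0.4857·25.2500] = 12.1429

12.14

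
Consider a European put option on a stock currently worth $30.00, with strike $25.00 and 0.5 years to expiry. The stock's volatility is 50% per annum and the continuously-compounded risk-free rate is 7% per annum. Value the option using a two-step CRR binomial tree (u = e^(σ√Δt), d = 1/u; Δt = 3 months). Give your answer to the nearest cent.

CRR parameters: u = e^(σ√Δt) = e^(0.5·√0.25) = 1.2840, d = 1/u = 0.7788
Per-period rate: rΔt = 0.07·0.25 = 0.0175, so R = e^0.0175 = 1.0177
Risk-neutral probability p = (e^0.0175 − 0.7788)/(1.2840 − 0.7788) = 0.2389/0.5052 = 0.4728
Terminal stock prices: S_uu = 49.46, S_ud = 30, S_dd = 18.2
Terminal payoffs (K − S): max(-24.46, 0) = 0, max(-5, 0) = 0, max(6.804, 0) = 6.804
Node u (S = 38.52): V_u = e^(−0.0175)·[0.4728·0.0000 + 0.5272·0.0000] = 0.0000
Node d (S = 23.36): V_d = e^(−0.0175)·[0.4728·0.0000 + 0.5272·6.8041] = 3.5251
Node 0 (S = 30): V_0 = e^(−0.0175)·[0.4728·0.0000 + 0.5272·3.5251] = 1.8263

$1.83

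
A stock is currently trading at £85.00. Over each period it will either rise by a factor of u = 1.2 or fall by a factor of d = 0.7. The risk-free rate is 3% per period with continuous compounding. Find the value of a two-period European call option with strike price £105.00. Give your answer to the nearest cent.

£7.16

Risk-neutral probability p = (e^0.03 − 0.7)/(1.2 − 0.7) = 0.3305/0.5000 = 0.6609
Terminal stock prices: S_uu = 122.4, S_ud = 71.4, S_dd = 41.65
Terminal payoffs (S − K): max(17.4, 0) = 17.4, max(-33.6, 0) = 0, max(-63.35, 0) = 0
Node u (S = 102): V_u = e^(−0.03)·[0.6609·17.4000 + 0.3391·0.0000] = 11.1599
Node d (S = 59.5): V_d = e^(−0.03)·[0.6609·0.0000 + 0.3391·0.0000] = 0.0000
Node 0 (S = 85): V_0 = e^(−0.03)·[0.6609·11.1599 + 0.3391·0.0000] = 7.1577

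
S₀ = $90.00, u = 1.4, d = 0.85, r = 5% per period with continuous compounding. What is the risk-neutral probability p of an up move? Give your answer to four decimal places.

Risk-neutral probability p = (e^0.05 − 0.85)/(1.4 − 0.85) = 0.2013/0.5500 = 0.3659

p = 0.3659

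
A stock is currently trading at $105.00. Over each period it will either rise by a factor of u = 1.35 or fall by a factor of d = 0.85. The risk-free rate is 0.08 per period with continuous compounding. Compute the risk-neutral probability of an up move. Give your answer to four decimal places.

p = 0.4666

Risk-neutral probability p = (e^0.08 − 0.85)/(1.35 − 0.85) = 0.2333/0.5000 = 0.4666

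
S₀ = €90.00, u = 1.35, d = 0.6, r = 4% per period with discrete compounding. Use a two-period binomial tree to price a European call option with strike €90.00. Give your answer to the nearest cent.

€23.56

Risk-neutral probability p = (1 + 0.04 − 0.6)/(1.35 − 0.6) = 0.4400/0.7500 = 0.5867
Terminal stock prices: S_uu = 164, S_ud = 72.9, S_dd = 32.4
Terminal payoffs (S − K): max(74.03, 0) = 74.03, max(-17.1, 0) = 0, max(-57.6, 0) = 0
Node u (S = 121.5): V_u = 1/1.04·[0.5867·74.0250 + 0.4133·0.0000] = 41.7577
Node d (S = 54): V_d = 1/1.04·[0.5867·0.0000 + 0.4133·0.0000] = 0.0000
Node 0 (S = 90): V_0 = 1/1.04·[0.5867·41.7577 + 0.4133·0.0000] = 23.5556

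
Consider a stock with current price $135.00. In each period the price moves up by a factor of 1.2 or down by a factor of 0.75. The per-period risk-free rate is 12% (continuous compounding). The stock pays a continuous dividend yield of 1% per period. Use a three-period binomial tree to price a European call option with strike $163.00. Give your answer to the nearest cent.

$26.44

Per-period risk-free factor R = e^0.12 = 1.1275; dividend-adjusted growth = e^(0.12−0.01) = 1.1163.
Risk-neutral probability p = (1.1163 − 0.75)/(1.2 − 0.75) = 0.3663/0.4500 = 0.8140
Terminal stock prices: S_uuu = 233.3, S_uud = 145.8, S_udd = 91.12, S_ddd = 56.95
Terminal payoffs (S − K): max(70.28, 0) = 70.28, max(-17.2, 0) = 0, max(-71.88, 0) = 0, max(-106, 0) = 0
Node uu (S = 194.4): V_uu = e^(−0.12)·[0.8140·70.2800 + 0.1860·0.0000] = 50.7358
Node ud (S = 121.5): V_ud = e^(−0.12)·[0.8140·0.0000 + 0.1860·0.0000] = 0.0000
Node dd (S = 75.94): V_dd = e^(−0.12)·[0.8140·0.0000 + 0.1860·0.0000] = 0.0000
Node u (S = 162): V_u = e^(−0.12)·[0.8140·50.7358 + 0.1860·0.0000] = 36.6267
Node d (S = 101.2): V_d = e^(−0.12)·[0.8140·0.0000 + 0.1860·0.0000] = 0.0000
Node 0 (S = 135): V_0 = e^(−0.12)·[0.8140·36.6267 + 0.1860·0.0000] = 26.4412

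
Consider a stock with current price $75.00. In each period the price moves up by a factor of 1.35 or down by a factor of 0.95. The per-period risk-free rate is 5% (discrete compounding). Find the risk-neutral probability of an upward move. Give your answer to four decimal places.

p = 0.2500

Risk-neutral probability p = (1 + 0.05 − 0.95)/(1.35 − 0.95) = 0.1000/0.4000 = 0.2500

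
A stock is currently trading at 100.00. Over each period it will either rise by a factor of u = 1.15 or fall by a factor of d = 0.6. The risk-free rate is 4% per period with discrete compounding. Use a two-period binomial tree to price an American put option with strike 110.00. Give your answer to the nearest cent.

15.68

Risk-neutral probability p = (1 + 0.04 − 0.6)/(1.15 − 0.6) = 0.4400/0.5500 = 0.8000
Terminal stock prices: S_uu = 132.2, S_ud = 69, S_dd = 36
Terminal payoffs (K − S): max(-22.25, 0) = 0, max(41, 0) = 41, max(74, 0) = 74
Node u (S = 115): continuation = 1/1.04·[0.8000·0.0000 + 0.2000·41.0000] = 7.8846; exercise value = 0.0000 ≤ continuation, so V_u = 7.8846
Node d (S = 60): continuation = 1/1.04·[0.8000·41.0000 + 0.2000·74.0000] = 45.7692; exercise value = 50.0000 > continuation, so V_d = 50.0000 (exercise)
Node 0 (S = 100): continuation = 1/1.04·[0.8000·7.8846 + 0.2000·50.0000] = 15.6805; exercise value = 10.0000 ≤ continuation, so V_0 = 15.6805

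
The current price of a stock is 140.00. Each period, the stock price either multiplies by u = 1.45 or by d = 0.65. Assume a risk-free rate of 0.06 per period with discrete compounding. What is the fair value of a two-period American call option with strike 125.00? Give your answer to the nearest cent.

Risk-neutral probability p = (1 + 0.06 − 0.65)/(1.45 − 0.65) = 0.4100/0.8000 = 0.5125
Terminal stock prices: S_uu = 294.4, S_ud = 132, S_dd = 59.15
Terminal payoffs (S − K): max(169.4, 0) = 169.4, max(6.95, 0) = 6.95, max(-65.85, 0) = 0
Node u (S = 203): continuation = 1/1.06·[0.5125·169.3500 + 0.4875·6.9500] = 85.0755; exercise value = 78.0000 ≤ continuation, so V_u = 85.0755
Node d (S = 91): continuation = 1/1.06·[0.5125·6.9500 + 0.4875·0.0000] = 3.3603; exercise value = 0.0000 ≤ continuation, so V_d = 3.3603
Node 0 (S = 140): continuation = 1/1.06·[0.5125·85.0755 + 0.4875·3.3603] = 42.6786; exercise value = 15.0000 ≤ continuation, so V_0 = 42.6786

42.68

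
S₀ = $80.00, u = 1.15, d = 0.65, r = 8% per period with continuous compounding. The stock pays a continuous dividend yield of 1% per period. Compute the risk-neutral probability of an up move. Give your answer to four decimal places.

p = 0.8450

Per-period risk-free factor R = e^0.08 = 1.0833; dividend-adjusted growth = e^(0.08−0.01) = 1.0725.
Risk-neutral probability p = (1.0725 − 0.65)/(1.15 − 0.65) = 0.4225/0.5000 = 0.8450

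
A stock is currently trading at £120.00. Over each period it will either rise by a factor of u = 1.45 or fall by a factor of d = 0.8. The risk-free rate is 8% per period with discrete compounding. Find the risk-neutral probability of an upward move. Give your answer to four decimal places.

p = 0.4308

Risk-neutral probability p = (1 + 0.08 − 0.8)/(1.45 − 0.8) = 0.2800/0.6500 = 0.4308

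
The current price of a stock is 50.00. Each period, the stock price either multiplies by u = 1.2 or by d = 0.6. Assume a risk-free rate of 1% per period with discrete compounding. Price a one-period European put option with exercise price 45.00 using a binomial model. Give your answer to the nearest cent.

4.70

Risk-neutral probability p = (1 + 0.01 − 0.6)/(1.2 − 0.6) = 0.4100/0.6000 = 0.6833
Terminal stock prices: S_u = 60, S_d = 30
Terminal payoffs (K − S): max(-15, 0) = 0, max(15, 0) = 15
Node 0 (S = 50): V_0 = 1/1.01·[0.6833·0.0000 + 0.3167·15.0000] = 4.7030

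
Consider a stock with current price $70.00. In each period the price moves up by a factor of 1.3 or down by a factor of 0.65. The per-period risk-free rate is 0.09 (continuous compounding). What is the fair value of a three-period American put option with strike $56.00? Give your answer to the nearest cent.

$4.05

Risk-neutral probability p = (e^0.09 − 0.65)/(1.3 − 0.65) = 0.4442/0.6500 = 0.6833
Terminal stock prices: S_uuu = 153.8, S_uud = 76.9, S_udd = 38.45, S_ddd = 19.22
Terminal payoffs (K − S): max(-97.79, 0) = 0, max(-20.9, 0) = 0, max(17.55, 0) = 17.55, max(36.78, 0) = 36.78
Node uu (S = 118.3): continuation = e^(−0.09)·[0.6833·0.0000 + 0.3167·0.0000] = 0.0000; exercise value = 0.0000 ≤ continuation, so V_uu = 0.0000
Node ud (S = 59.15): continuation = e^(−0.09)·[0.6833·0.0000 + 0.3167·17.5525] = 5.0797; exercise value = 0.0000 ≤ continuation, so V_ud = 5.0797
Node dd (S = 29.58): continuation = e^(−0.09)·[0.6833·17.5525 + 0.3167·36.7763] = 21.6051; exercise value = 26.4250 > continuation, so V_dd = 26.4250 (exercise)
Node u (S = 91): continuation = e^(−0.09)·[0.6833·0.0000 + 0.3167·5.0797] = 1.4701; exercise value = 0.0000 ≤ continuation, so V_u = 1.4701
Node d (S = 45.5): continuation = e^(−0.09)·[0.6833·5.0797 + 0.3167·26.4250] = 10.8198; exercise value = 10.5000 ≤ continuation, so V_d = 10.8198
Node 0 (S = 70): continuation = e^(−0.09)·[0.6833·1.4701 + 0.3167·10.8198] = 4.0494; exercise value = 0.0000 ≤ continuation, so V_0 = 4.0494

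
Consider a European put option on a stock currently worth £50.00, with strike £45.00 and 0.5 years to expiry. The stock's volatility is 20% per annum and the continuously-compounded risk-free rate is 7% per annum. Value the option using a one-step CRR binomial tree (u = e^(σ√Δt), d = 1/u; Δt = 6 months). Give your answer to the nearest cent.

£0.63

CRR parameters: u = e^(σ√Δt) = e^(0.2·√0.5) = 1.1519, d = 1/u = 0.8681
Per-period rate: rΔt = 0.07·0.5 = 0.035, so R = e^0.035 = 1.0356
Risk-neutral probability p = (e^0.035 − 0.8681)/(1.1519 − 0.8681) = 0.1675/0.2838 = 0.5902
Terminal stock prices: S_u = 57.6, S_d = 43.41
Terminal payoffs (K − S): max(-12.6, 0) = 0, max(1.594, 0) = 1.594
Node 0 (S = 50): V_0 = e^(−0.035)·[0.5902·0.0000 + 0.4098·1.5938] = 0.6307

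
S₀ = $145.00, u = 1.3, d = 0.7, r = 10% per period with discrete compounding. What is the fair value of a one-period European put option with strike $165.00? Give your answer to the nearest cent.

Risk-neutral probability p = (1 + 0.1 − 0.7)/(1.3 − 0.7) = 0.4000/0.6000 = 0.6667
Terminal stock prices: S_u = 188.5, S_d = 101.5
Terminal payoffs (K − S): max(-23.5, 0) = 0, max(63.5, 0) = 63.5
Node 0 (S = 145): V_0 = 1/1.1·[0.6667·0.0000 + 0.3333·63.5000] = 19.2424

$19.24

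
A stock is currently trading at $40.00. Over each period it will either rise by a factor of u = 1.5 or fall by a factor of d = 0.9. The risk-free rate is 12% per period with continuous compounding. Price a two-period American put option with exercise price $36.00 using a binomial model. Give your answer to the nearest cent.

Risk-neutral probability p = (e^0.12 − 0.9)/(1.5 − 0.9) = 0.2275/0.6000 = 0.3792
Terminal stock prices: S_uu = 90, S_ud = 54, S_dd = 32.4
Terminal payoffs (K − S): max(-54, 0) = 0, max(-18, 0) = 0, max(3.6, 0) = 3.6
Node u (S = 60): continuation = e^(−0.12)·[0.3792·0.0000 + 0.6208·0.0000] = 0.0000; exercise value = 0.0000 ≤ continuation, so V_u = 0.0000
Node d (S = 36): continuation = e^(−0.12)·[0.3792·0.0000 + 0.6208·3.6000] = 1.9823; exercise value = 0.0000 ≤ continuation, so V_d = 1.9823
Node 0 (S = 40): continuation = e^(−0.12)·[0.3792·0.0000 + 0.6208·1.9823] = 1.0915; exercise value = 0.0000 ≤ continuation, so V_0 = 1.0915

$1.09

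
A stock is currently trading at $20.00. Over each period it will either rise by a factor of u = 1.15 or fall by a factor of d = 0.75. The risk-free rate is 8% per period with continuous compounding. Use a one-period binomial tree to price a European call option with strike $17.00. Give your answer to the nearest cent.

Risk-neutral probability p = (e^0.08 − 0.75)/(1.15 − 0.75) = 0.3333/0.4000 = 0.8332
Terminal stock prices: S_u = 23, S_d = 15
Terminal payoffs (S − K): max(6, 0) = 6, max(-2, 0) = 0
Node 0 (S = 20): V_0 = e^(−0.08)·[0.8332·6.0000 + 0.1668·0.0000] = 4.6149

$4.61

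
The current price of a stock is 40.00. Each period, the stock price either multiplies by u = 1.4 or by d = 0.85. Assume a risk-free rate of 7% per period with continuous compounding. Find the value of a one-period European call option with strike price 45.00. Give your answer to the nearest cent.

4.15

Risk-neutral probability p = (e^0.07 − 0.85)/(1.4 − 0.85) = 0.2225/0.5500 = 0.4046
Terminal stock prices: S_u = 56, S_d = 34
Terminal payoffs (S − K): max(11, 0) = 11, max(-11, 0) = 0
Node 0 (S = 40): V_0 = e^(−0.07)·[0.4046·11.0000 + 0.5954·0.0000] = 4.1493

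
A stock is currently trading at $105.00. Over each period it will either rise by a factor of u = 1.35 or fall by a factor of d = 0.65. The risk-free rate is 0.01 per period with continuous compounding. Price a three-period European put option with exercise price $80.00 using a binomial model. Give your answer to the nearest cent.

$12.79

Risk-neutral probability p = (e^0.01 − 0.65)/(1.35 − 0.65) = 0.3601/0.7000 = 0.5144
Terminal stock prices: S_uuu = 258.3, S_uud = 124.4, S_udd = 59.89, S_ddd = 28.84
Terminal payoffs (K − S): max(-178.3, 0) = 0, max(-44.39, 0) = 0, max(20.11, 0) = 20.11, max(51.16, 0) = 51.16
Node uu (S = 191.4): V_uu = e^(−0.01)·[0.5144·0.0000 + 0.4856·0.0000] = 0.0000
Node ud (S = 92.14): V_ud = e^(−0.01)·[0.5144·0.0000 + 0.4856·20.1106] = 9.6694
Node dd (S = 44.36): V_dd = e^(−0.01)·[0.5144·20.1106 + 0.4856·51.1644] = 34.8415
Node u (S = 141.8): V_u = e^(−0.01)·[0.5144·0.0000 + 0.4856·9.6694] = 4.6491
Node d (S = 68.25): V_d = e^(−0.01)·[0.5144·9.6694 + 0.4856·34.8415] = 21.6762
Node 0 (S = 105): V_0 = e^(−0.01)·[0.5144·4.6491 + 0.4856·21.6762] = 12.7897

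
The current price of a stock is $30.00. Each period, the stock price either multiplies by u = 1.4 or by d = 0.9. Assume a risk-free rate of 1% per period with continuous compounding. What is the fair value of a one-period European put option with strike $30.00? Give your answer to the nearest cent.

Risk-neutral probability p = (e^0.01 − 0.9)/(1.4 − 0.9) = 0.1101/0.5000 = 0.2201
Terminal stock prices: S_u = 42, S_d = 27
Terminal payoffs (K − S): max(-12, 0) = 0, max(3, 0) = 3
Node 0 (S = 30): V_0 = e^(−0.01)·[0.2201·0.0000 + 0.7799·3.0000] = 2.3164

$2.32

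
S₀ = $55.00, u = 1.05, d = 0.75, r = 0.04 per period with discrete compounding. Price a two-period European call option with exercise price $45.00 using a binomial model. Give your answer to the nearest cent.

$13.51

Risk-neutral probability p = (1 + 0.04 − 0.75)/(1.05 − 0.75) = 0.2900/0.3000 = 0.9667
Terminal stock prices: S_uu = 60.64, S_ud = 43.31, S_dd = 30.94
Terminal payoffs (S − K): max(15.64, 0) = 15.64, max(-1.688, 0) = 0, max(-14.06, 0) = 0
Node u (S = 57.75): V_u = 1/1.04·[0.9667·15.6375 + 0.0333·0.0000] = 14.5349
Node d (S = 41.25): V_d = 1/1.04·[0.9667·0.0000 + 0.0333·0.0000] = 0.0000
Node 0 (S = 55): V_0 = 1/1.04·[0.9667·14.5349 + 0.0333·0.0000] = 13.5100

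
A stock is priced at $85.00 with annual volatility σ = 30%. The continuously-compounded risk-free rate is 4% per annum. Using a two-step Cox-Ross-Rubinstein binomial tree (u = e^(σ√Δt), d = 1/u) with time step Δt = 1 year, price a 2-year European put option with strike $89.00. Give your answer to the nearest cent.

CRR parameters: u = e^(σ√Δt) = e^(0.3·√1) = 1.3499, d = 1/u = 0.7408
Per-period rate: rΔt = 0.04·1 = 0.04, so R = e^0.04 = 1.0408
Risk-neutral probability p = (e^0.04 − 0.7408)/(1.3499 − 0.7408) = 0.3000/0.6090 = 0.4926
Terminal stock prices: S_uu = 154.9, S_ud = 85, S_dd = 46.65
Terminal payoffs (K − S): max(-65.88, 0) = 0, max(4, 0) = 4, max(42.35, 0) = 42.35
Node u (S = 114.7): V_u = e^(−0.04)·[0.4926·0.0000 + 0.5074·4.0000] = 1.9501
Node d (S = 62.97): V_d = e^(−0.04)·[0.4926·4.0000 + 0.5074·42.3510] = 22.5407
Node 0 (S = 85): V_0 = e^(−0.04)·[0.4926·1.9501 + 0.5074·22.5407] = 11.9124

$11.91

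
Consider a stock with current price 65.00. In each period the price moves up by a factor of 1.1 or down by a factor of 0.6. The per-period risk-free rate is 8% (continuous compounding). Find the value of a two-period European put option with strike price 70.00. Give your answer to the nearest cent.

1.54

Risk-neutral probability p = (e^0.08 − 0.6)/(1.1 − 0.6) = 0.4833/0.5000 = 0.9666
Terminal stock prices: S_uu = 78.65, S_ud = 42.9, S_dd = 23.4
Terminal payoffs (K − S): max(-8.65, 0) = 0, max(27.1, 0) = 27.1, max(46.6, 0) = 46.6
Node u (S = 71.5): V_u = e^(−0.08)·[0.9666·0.0000 + 0.0334·27.1000] = 0.8362
Node d (S = 39): V_d = e^(−0.08)·[0.9666·27.1000 + 0.0334·46.6000] = 25.6181
Node 0 (S = 65): V_0 = e^(−0.08)·[0.9666·0.8362 + 0.0334·25.6181] = 1.5366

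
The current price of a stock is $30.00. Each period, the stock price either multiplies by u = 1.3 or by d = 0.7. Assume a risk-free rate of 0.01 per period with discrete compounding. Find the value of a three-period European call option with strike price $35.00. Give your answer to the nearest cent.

$4.32

Risk-neutral probability p = (1 + 0.01 − 0.7)/(1.3 − 0.7) = 0.3100/0.6000 = 0.5167
Terminal stock prices: S_uuu = 65.91, S_uud = 35.49, S_udd = 19.11, S_ddd = 10.29
Terminal payoffs (S − K): max(30.91, 0) = 30.91, max(0.49, 0) = 0.49, max(-15.89, 0) = 0, max(-24.71, 0) = 0
Node uu (S = 50.7): V_uu = 1/1.01·[0.5167·30.9100 + 0.4833·0.4900] = 16.0465
Node ud (S = 27.3): V_ud = 1/1.01·[0.5167·0.4900 + 0.4833·0.0000] = 0.2507
Node dd (S = 14.7): V_dd = 1/1.01·[0.5167·0.0000 + 0.4833·0.0000] = 0.0000
Node u (S = 39): V_u = 1/1.01·[0.5167·16.0465 + 0.4833·0.2507] = 8.3286
Node d (S = 21): V_d = 1/1.01·[0.5167·0.2507 + 0.4833·0.0000] = 0.1282
Node 0 (S = 30): V_0 = 1/1.01·[0.5167·8.3286 + 0.4833·0.1282] = 4.3219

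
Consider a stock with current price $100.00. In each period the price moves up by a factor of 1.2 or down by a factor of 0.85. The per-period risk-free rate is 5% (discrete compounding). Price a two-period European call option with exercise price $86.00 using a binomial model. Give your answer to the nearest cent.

$24.29

Risk-neutral probability p = (1 + 0.05 − 0.85)/(1.2 − 0.85) = 0.2000/0.3500 = 0.5714
Terminal stock prices: S_uu = 144, S_ud = 102, S_dd = 72.25
Terminal payoffs (S − K): max(58, 0) = 58, max(16, 0) = 16, max(-13.75, 0) = 0
Node u (S = 120): V_u = 1/1.05·[0.5714·58.0000 + 0.4286·16.0000] = 38.0952
Node d (S = 85): V_d = 1/1.05·[0.5714·16.0000 + 0.4286·0.0000] = 8.7075
Node 0 (S = 100): V_0 = 1/1.05·[0.5714·38.0952 + 0.4286·8.7075] = 24.2862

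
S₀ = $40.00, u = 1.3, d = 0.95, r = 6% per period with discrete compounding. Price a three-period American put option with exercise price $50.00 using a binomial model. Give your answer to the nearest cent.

$10.00

Risk-neutral probability p = (1 + 0.06 − 0.95)/(1.3 − 0.95) = 0.1100/0.3500 = 0.3143
Terminal stock prices: S_uuu = 87.88, S_uud = 64.22, S_udd = 46.93, S_ddd = 34.29
Terminal payoffs (K − S): max(-37.88, 0) = 0, max(-14.22, 0) = 0, max(3.07, 0) = 3.07, max(15.71, 0) = 15.71
Node uu (S = 67.6): continuation = 1/1.06·[0.3143·0.0000 + 0.6857·0.0000] = 0.0000; exercise value = 0.0000 ≤ continuation, so V_uu = 0.0000
Node ud (S = 49.4): continuation = 1/1.06·[0.3143·0.0000 + 0.6857·3.0700] = 1.9860; exercise value = 0.6000 ≤ continuation, so V_ud = 1.9860
Node dd (S = 36.1): continuation = 1/1.06·[0.3143·3.0700 + 0.6857·15.7050] = 11.0698; exercise value = 13.9000 > continuation, so V_dd = 13.9000 (exercise)
Node u (S = 52): continuation = 1/1.06·[0.3143·0.0000 + 0.6857·1.9860] = 1.2847; exercise value = 0.0000 ≤ continuation, so V_u = 1.2847
Node d (S = 38): continuation = 1/1.06·[0.3143·1.9860 + 0.6857·13.9000] = 9.5807; exercise value = 12.0000 > continuation, so V_d = 12.0000 (exercise)
Node 0 (S = 40): continuation = 1/1.06·[0.3143·1.2847 + 0.6857·12.0000] = 8.1437; exercise value = 10.0000 > continuation, so V_0 = 10.0000 (exercise)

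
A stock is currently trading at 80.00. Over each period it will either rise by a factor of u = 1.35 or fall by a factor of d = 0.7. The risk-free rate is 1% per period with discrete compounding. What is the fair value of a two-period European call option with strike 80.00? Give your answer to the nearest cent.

Risk-neutral probability p = (1 + 0.01 − 0.7)/(1.35 − 0.7) = 0.3100/0.6500 = 0.4769
Terminal stock prices: S_uu = 145.8, S_ud = 75.6, S_dd = 39.2
Terminal payoffs (S − K): max(65.8, 0) = 65.8, max(-4.4, 0) = 0, max(-40.8, 0) = 0
Node u (S = 108): V_u = 1/1.01·[0.4769·65.8000 + 0.5231·0.0000] = 31.0708
Node d (S = 56): V_d = 1/1.01·[0.4769·0.0000 + 0.5231·0.0000] = 0.0000
Node 0 (S = 80): V_0 = 1/1.01·[0.4769·31.0708 + 0.5231·0.0000] = 14.6717

14.67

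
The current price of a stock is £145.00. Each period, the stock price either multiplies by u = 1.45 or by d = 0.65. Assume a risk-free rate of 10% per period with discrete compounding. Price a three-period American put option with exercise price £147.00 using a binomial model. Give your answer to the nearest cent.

£25.69

Risk-neutral probability p = (1 + 0.1 − 0.65)/(1.45 − 0.65) = 0.4500/0.8000 = 0.5625
Terminal stock prices: S_uuu = 442.1, S_uud = 198.2, S_udd = 88.83, S_ddd = 39.82
Terminal payoffs (K − S): max(-295.1, 0) = 0, max(-51.16, 0) = 0, max(58.17, 0) = 58.17, max(107.2, 0) = 107.2
Node uu (S = 304.9): continuation = 1/1.1·[0.5625·0.0000 + 0.4375·0.0000] = 0.0000; exercise value = 0.0000 ≤ continuation, so V_uu = 0.0000
Node ud (S = 136.7): continuation = 1/1.1·[0.5625·0.0000 + 0.4375·58.1694] = 23.1355; exercise value = 10.3375 ≤ continuation, so V_ud = 23.1355
Node dd (S = 61.26): continuation = 1/1.1·[0.5625·58.1694 + 0.4375·107.1794] = 72.3739; exercise value = 85.7375 > continuation, so V_dd = 85.7375 (exercise)
Node u (S = 210.2): continuation = 1/1.1·[0.5625·0.0000 + 0.4375·23.1355] = 9.2016; exercise value = 0.0000 ≤ continuation, so V_u = 9.2016
Node d (S = 94.25): continuation = 1/1.1·[0.5625·23.1355 + 0.4375·85.7375] = 45.9308; exercise value = 52.7500 > continuation, so V_d = 52.7500 (exercise)
Node 0 (S = 145): continuation = 1/1.1·[0.5625·9.2016 + 0.4375·52.7500] = 25.6855; exercise value = 2.0000 ≤ continuation, so V_0 = 25.6855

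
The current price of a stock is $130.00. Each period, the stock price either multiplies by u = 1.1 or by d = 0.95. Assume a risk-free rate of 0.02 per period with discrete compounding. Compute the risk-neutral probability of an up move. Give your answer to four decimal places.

p = 0.4667

Risk-neutral probability p = (1 + 0.02 − 0.95)/(1.1 − 0.95) = 0.0700/0.1500 = 0.4667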